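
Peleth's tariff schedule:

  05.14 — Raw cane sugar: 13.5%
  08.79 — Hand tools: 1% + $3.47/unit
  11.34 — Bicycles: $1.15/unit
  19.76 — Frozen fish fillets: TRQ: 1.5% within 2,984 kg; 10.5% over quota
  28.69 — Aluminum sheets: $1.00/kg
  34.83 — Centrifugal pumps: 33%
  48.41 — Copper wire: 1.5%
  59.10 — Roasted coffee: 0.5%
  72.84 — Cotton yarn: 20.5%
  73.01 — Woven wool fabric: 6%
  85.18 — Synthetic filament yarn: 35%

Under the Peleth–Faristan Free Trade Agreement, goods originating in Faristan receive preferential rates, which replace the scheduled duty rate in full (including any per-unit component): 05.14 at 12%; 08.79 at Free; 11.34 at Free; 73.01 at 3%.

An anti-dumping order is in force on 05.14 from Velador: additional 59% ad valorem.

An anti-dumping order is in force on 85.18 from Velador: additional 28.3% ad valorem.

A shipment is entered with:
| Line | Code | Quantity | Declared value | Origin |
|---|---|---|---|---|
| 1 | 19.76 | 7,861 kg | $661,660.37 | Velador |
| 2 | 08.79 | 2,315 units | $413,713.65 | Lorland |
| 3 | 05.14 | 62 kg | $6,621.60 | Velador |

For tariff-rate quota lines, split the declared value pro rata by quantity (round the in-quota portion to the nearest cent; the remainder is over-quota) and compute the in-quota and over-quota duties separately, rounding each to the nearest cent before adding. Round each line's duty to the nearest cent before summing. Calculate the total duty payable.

Line 1 (19.76, Velador, 7,861 kg, $661,660.37):
Code 19.76 is under a tariff-rate quota (threshold 2,984 kg). In-quota: 2,984 kg at 1.5%; over-quota: 4,877 kg at 10.5%.
Pro-rata value split: in-quota = $661,660.37 × 2,984/7,861 = $251,163.28; over-quota = $661,660.37 − $251,163.28 = $410,497.09.
In-quota duty = $251,163.28 × 1.5% = $3,767.45. Over-quota duty = $410,497.09 × 10.5% = $43,102.19.
Line duty = $3,767.45 + $43,102.19 = $46,869.64.
Line 2 (08.79, Lorland, 2,315 units, $413,713.65):
Base rate for 08.79 is 1% + $3.47/unit.
08.79 has an FTA preferential rate, but origin Lorland is not Faristan; base rate stands.
Duty = $413,713.65 × 1% + 2,315 × $3.47 = $12,170.19.
Line 3 (05.14, Velador, 62 kg, $6,621.60):
Base rate for 05.14 is 13.5%.
05.14 has an FTA preferential rate, but origin Velador is not Faristan; base rate stands.
Additional duty on 05.14 from Velador: +59%. Applied ad valorem rate: 13.5% + 59% = 72.5%.
Duty = $6,621.60 × 72.5% = $4,800.66.
Total = $46,869.64 + $12,170.19 + $4,800.66 = $63,840.49.

$63,840.49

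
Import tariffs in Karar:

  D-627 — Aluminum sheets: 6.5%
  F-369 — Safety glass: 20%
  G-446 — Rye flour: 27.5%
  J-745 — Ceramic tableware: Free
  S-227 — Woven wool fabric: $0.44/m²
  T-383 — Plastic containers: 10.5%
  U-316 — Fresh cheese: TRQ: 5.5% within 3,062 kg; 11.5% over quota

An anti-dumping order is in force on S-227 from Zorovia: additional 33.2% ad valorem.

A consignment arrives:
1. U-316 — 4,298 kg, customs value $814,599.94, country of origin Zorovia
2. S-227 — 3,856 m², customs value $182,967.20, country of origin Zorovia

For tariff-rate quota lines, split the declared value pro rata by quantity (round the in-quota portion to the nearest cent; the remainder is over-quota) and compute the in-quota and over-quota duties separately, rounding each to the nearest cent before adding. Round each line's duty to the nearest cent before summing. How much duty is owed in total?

Line 1 (U-316, Zorovia, 4,298 kg, $814,599.94):
Code U-316 is under a tariff-rate quota (threshold 3,062 kg). In-quota: 3,062 kg at 5.5%; over-quota: 1,236 kg at 11.5%.
Pro-rata value split: in-quota = $814,599.94 × 3,062/4,298 = $580,340.86; over-quota = $814,599.94 − $580,340.86 = $234,259.08.
In-quota duty = $580,340.86 × 5.5% = $31,918.75. Over-quota duty = $234,259.08 × 11.5% = $26,939.79.
Line duty = $31,918.75 + $26,939.79 = $58,858.54.
Line 2 (S-227, Zorovia, 3,856 m², $182,967.20):
Base rate for S-227 is $0.44/m².
Additional duty on S-227 from Zorovia: +33.2% ad valorem. Applied ad valorem rate = 33.2%.
Duty = $182,967.20 × 33.2% + 3,856 × $0.44 = $62,441.75.
Total = $58,858.54 + $62,441.75 = $121,300.29.

$121,300.29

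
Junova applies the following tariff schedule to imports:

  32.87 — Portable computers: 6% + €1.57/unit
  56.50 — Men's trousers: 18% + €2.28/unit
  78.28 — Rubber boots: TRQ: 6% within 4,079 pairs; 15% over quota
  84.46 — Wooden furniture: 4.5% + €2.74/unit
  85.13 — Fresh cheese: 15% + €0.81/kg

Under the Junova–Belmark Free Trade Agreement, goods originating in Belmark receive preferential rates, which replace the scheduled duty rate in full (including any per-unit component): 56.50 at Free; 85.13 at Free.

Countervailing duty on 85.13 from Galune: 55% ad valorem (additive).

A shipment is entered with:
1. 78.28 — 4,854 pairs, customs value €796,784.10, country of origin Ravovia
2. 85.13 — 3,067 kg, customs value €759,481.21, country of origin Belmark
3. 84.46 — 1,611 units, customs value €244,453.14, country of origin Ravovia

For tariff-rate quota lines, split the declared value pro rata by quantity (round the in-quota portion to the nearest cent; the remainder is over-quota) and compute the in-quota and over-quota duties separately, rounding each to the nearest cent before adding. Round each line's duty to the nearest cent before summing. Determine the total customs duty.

€74,671.04

Line 1 (78.28, Ravovia, 4,854 pairs, €796,784.10):
Code 78.28 is under a tariff-rate quota (threshold 4,079 pairs). In-quota: 4,079 pairs at 6%; over-quota: 775 pairs at 15%.
Pro-rata value split: in-quota = €796,784.10 × 4,079/4,854 = €669,567.85; over-quota = €796,784.10 − €669,567.85 = €127,216.25.
In-quota duty = €669,567.85 × 6% = €40,174.07. Over-quota duty = €127,216.25 × 15% = €19,082.44.
Line duty = €40,174.07 + €19,082.44 = €59,256.51.
Line 2 (85.13, Belmark, 3,067 kg, €759,481.21):
Base rate for 85.13 is 15% + €0.81/kg.
Origin Belmark qualifies under the Junova–Belmark agreement and 85.13 is covered: preferential rate Free applies instead.
The additional-duty order on 85.13 targets Galune, not Belmark; it does not apply.
Duty = €759,481.21 × 0% = €0.00.
Line 3 (84.46, Ravovia, 1,611 units, €244,453.14):
Base rate for 84.46 is 4.5% + €2.74/unit.
Duty = €244,453.14 × 4.5% + 1,611 × €2.74 = €15,414.53.
Total = €59,256.51 + €0.00 + €15,414.53 = €74,671.04.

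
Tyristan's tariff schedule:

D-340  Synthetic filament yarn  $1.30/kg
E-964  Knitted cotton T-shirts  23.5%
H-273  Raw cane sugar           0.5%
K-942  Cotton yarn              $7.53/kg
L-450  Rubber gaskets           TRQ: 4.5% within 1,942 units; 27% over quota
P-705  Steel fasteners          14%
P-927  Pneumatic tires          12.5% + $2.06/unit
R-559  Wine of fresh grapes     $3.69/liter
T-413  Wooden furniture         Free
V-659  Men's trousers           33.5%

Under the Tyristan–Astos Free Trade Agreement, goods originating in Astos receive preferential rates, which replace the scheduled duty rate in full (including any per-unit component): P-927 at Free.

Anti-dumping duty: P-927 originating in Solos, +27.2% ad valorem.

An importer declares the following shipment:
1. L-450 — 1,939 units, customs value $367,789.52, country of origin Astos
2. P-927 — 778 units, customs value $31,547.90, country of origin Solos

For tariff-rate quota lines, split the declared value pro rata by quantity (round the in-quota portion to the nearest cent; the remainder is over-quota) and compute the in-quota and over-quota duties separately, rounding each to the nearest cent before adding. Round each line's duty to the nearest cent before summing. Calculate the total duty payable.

$30,677.73

Line 1 (L-450, Astos, 1,939 units, $367,789.52):
Code L-450 is under a tariff-rate quota (threshold 1,942 units). Quantity 1,939 units is within the quota, so the in-quota rate 4.5% applies to the full value.
Duty = $367,789.52 × 4.5% = $16,550.53.
Line 2 (P-927, Solos, 778 units, $31,547.90):
Base rate for P-927 is 12.5% + $2.06/unit.
P-927 has an FTA preferential rate, but origin Solos is not Astos; base rate stands.
Additional duty on P-927 from Solos: +27.2%. Applied ad valorem rate: 12.5% + 27.2% = 39.7%.
Duty = $31,547.90 × 39.7% + 778 × $2.06 = $14,127.20.
Total = $16,550.53 + $14,127.20 = $30,677.73.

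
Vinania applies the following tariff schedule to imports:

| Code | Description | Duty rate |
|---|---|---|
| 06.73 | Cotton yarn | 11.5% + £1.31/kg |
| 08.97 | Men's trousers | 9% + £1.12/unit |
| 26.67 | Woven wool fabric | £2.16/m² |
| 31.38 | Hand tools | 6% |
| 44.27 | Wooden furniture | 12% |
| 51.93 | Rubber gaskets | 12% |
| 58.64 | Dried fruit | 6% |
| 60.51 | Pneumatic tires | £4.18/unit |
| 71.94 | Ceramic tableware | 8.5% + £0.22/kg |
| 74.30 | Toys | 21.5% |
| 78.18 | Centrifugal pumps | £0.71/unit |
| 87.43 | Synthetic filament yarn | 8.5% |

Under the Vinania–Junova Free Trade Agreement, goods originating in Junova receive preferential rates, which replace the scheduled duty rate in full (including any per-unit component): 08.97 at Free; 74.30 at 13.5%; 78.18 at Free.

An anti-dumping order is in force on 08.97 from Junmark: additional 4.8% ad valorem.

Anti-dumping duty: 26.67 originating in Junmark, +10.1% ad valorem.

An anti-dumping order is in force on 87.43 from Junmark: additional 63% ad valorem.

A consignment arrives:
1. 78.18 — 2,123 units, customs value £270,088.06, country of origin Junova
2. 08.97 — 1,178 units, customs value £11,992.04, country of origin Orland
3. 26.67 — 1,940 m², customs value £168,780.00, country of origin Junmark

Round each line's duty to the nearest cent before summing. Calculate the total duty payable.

Line 1 (78.18, Junova, 2,123 units, £270,088.06):
Base rate for 78.18 is £0.71/unit.
Origin Junova qualifies under the Vinania–Junova agreement and 78.18 is covered: preferential rate Free applies instead.
Duty = £270,088.06 × 0% = £0.00.
Line 2 (08.97, Orland, 1,178 units, £11,992.04):
Base rate for 08.97 is 9% + £1.12/unit.
08.97 has an FTA preferential rate, but origin Orland is not Junova; base rate stands.
The additional-duty order on 08.97 targets Junmark, not Orland; it does not apply.
Duty = £11,992.04 × 9% + 1,178 × £1.12 = £2,398.64.
Line 3 (26.67, Junmark, 1,940 m², £168,780.00):
Base rate for 26.67 is £2.16/m².
Additional duty on 26.67 from Junmark: +10.1% ad valorem. Applied ad valorem rate = 10.1%.
Duty = £168,780.00 × 10.1% + 1,940 × £2.16 = £21,237.18.
Total = £0.00 + £2,398.64 + £21,237.18 = £23,635.82.

£23,635.82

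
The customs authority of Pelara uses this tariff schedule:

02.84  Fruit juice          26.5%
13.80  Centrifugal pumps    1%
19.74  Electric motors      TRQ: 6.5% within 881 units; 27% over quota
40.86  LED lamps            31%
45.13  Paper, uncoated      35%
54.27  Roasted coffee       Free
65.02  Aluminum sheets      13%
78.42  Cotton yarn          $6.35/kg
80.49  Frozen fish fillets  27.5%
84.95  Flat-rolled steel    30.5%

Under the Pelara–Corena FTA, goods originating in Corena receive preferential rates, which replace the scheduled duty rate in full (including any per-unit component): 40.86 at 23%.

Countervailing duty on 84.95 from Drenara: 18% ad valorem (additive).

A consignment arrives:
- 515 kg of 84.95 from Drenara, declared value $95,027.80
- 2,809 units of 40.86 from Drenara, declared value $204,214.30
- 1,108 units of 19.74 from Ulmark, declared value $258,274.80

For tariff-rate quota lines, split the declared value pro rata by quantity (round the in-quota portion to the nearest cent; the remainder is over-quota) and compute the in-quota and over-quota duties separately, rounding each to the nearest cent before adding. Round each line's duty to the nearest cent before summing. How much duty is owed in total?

Line 1 (84.95, Drenara, 515 kg, $95,027.80):
Base rate for 84.95 is 30.5%.
Additional duty on 84.95 from Drenara: +18%. Applied ad valorem rate: 30.5% + 18% = 48.5%.
Duty = $95,027.80 × 48.5% = $46,088.48.
Line 2 (40.86, Drenara, 2,809 units, $204,214.30):
Base rate for 40.86 is 31%.
40.86 has an FTA preferential rate, but origin Drenara is not Corena; base rate stands.
Duty = $204,214.30 × 31% = $63,306.43.
Line 3 (19.74, Ulmark, 1,108 units, $258,274.80):
Code 19.74 is under a tariff-rate quota (threshold 881 units). In-quota: 881 units at 6.5%; over-quota: 227 units at 27%.
Pro-rata value split: in-quota = $258,274.80 × 881/1,108 = $205,361.10; over-quota = $258,274.80 − $205,361.10 = $52,913.70.
In-quota duty = $205,361.10 × 6.5% = $13,348.47. Over-quota duty = $52,913.70 × 27% = $14,286.70.
Line duty = $13,348.47 + $14,286.70 = $27,635.17.
Total = $46,088.48 + $63,306.43 + $27,635.17 = $137,030.08.

$137,030.08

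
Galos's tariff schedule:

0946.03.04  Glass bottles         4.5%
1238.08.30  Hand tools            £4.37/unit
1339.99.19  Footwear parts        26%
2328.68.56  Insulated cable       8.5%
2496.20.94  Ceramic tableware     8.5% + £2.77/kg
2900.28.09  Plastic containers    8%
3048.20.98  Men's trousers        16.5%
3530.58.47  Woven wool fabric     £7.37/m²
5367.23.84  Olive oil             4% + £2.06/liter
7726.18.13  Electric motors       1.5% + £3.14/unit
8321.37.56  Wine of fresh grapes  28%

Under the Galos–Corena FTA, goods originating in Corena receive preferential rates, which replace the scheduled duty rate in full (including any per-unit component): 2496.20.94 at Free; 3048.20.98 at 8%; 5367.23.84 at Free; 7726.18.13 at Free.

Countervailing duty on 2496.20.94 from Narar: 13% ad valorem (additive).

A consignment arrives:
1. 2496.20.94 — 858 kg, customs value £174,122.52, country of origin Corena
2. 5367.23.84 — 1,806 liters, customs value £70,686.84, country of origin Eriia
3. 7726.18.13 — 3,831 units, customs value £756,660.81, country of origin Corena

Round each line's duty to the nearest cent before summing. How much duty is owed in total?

Line 1 (2496.20.94, Corena, 858 kg, £174,122.52):
Base rate for 2496.20.94 is 8.5% + £2.77/kg.
Origin Corena qualifies under the Galos–Corena agreement and 2496.20.94 is covered: preferential rate Free applies instead.
The additional-duty order on 2496.20.94 targets Narar, not Corena; it does not apply.
Duty = £174,122.52 × 0% = £0.00.
Line 2 (5367.23.84, Eriia, 1,806 liters, £70,686.84):
Base rate for 5367.23.84 is 4% + £2.06/liter.
5367.23.84 has an FTA preferential rate, but origin Eriia is not Corena; base rate stands.
Duty = £70,686.84 × 4% + 1,806 × £2.06 = £6,547.83.
Line 3 (7726.18.13, Corena, 3,831 units, £756,660.81):
Base rate for 7726.18.13 is 1.5% + £3.14/unit.
Origin Corena qualifies under the Galos–Corena agreement and 7726.18.13 is covered: preferential rate Free applies instead.
Duty = £756,660.81 × 0% = £0.00.
Total = £0.00 + £6,547.83 + £0.00 = £6,547.83.

£6,547.83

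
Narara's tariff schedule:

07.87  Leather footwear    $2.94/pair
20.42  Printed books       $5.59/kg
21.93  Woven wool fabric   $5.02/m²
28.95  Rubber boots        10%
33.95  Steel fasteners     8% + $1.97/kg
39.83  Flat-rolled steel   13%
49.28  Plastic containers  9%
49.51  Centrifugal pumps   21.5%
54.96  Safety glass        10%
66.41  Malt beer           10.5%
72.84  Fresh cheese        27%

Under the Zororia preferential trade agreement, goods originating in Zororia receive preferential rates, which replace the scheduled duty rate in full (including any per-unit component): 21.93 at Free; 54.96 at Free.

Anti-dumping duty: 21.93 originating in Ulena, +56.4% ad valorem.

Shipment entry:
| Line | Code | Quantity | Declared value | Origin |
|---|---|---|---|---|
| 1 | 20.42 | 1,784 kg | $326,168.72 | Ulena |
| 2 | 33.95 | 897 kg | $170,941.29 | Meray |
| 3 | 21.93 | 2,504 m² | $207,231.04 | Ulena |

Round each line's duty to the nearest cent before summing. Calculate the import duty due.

$154,863.34

Line 1 (20.42, Ulena, 1,784 kg, $326,168.72):
Base rate for 20.42 is $5.59/kg.
Duty = 1,784 × $5.59 = $9,972.56.
Line 2 (33.95, Meray, 897 kg, $170,941.29):
Base rate for 33.95 is 8% + $1.97/kg.
Duty = $170,941.29 × 8% + 897 × $1.97 = $15,442.39.
Line 3 (21.93, Ulena, 2,504 m², $207,231.04):
Base rate for 21.93 is $5.02/m².
21.93 has an FTA preferential rate, but origin Ulena is not Zororia; base rate stands.
Additional duty on 21.93 from Ulena: +56.4% ad valorem. Applied ad valorem rate = 56.4%.
Duty = $207,231.04 × 56.4% + 2,504 × $5.02 = $129,448.39.
Total = $9,972.56 + $15,442.39 + $129,448.39 = $154,863.34.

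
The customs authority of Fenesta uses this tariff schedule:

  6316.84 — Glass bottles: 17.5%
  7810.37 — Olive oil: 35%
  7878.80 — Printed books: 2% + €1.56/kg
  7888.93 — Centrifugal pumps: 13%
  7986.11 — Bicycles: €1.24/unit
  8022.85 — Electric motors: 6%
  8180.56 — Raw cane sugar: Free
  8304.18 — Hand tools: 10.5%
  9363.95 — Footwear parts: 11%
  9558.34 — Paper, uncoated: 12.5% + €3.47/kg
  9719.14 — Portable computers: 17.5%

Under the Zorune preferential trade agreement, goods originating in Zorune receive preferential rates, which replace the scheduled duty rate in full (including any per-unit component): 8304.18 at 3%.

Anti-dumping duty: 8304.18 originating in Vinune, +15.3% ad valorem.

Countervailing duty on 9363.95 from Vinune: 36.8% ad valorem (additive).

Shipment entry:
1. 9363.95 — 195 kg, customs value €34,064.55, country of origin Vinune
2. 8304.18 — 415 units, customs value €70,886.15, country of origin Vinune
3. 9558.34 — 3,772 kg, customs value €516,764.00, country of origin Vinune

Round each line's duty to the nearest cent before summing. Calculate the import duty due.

€112,255.82

Line 1 (9363.95, Vinune, 195 kg, €34,064.55):
Base rate for 9363.95 is 11%.
Additional duty on 9363.95 from Vinune: +36.8%. Applied ad valorem rate: 11% + 36.8% = 47.8%.
Duty = €34,064.55 × 47.8% = €16,282.85.
Line 2 (8304.18, Vinune, 415 units, €70,886.15):
Base rate for 8304.18 is 10.5%.
8304.18 has an FTA preferential rate, but origin Vinune is not Zorune; base rate stands.
Additional duty on 8304.18 from Vinune: +15.3%. Applied ad valorem rate: 10.5% + 15.3% = 25.8%.
Duty = €70,886.15 × 25.8% = €18,288.63.
Line 3 (9558.34, Vinune, 3,772 kg, €516,764.00):
Base rate for 9558.34 is 12.5% + €3.47/kg.
Duty = €516,764.00 × 12.5% + 3,772 × €3.47 = €77,684.34.
Total = €16,282.85 + €18,288.63 + €77,684.34 = €112,255.82.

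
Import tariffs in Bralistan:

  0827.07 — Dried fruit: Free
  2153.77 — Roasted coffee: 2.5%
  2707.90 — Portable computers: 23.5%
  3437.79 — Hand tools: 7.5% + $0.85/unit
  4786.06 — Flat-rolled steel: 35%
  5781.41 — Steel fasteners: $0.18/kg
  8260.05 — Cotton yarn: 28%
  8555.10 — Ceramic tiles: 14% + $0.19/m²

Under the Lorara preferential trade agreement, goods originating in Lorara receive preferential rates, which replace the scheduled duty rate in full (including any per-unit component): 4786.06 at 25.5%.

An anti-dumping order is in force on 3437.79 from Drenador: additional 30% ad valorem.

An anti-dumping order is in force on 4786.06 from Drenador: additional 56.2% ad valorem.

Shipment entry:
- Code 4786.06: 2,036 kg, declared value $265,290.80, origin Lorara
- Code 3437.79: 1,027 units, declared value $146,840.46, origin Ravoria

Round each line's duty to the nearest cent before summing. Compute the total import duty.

$79,535.13

Line 1 (4786.06, Lorara, 2,036 kg, $265,290.80):
Base rate for 4786.06 is 35%.
Origin Lorara qualifies under the Bralistan–Lorara agreement and 4786.06 is covered: preferential rate 25.5% applies instead.
The additional-duty order on 4786.06 targets Drenador, not Lorara; it does not apply.
Duty = $265,290.80 × 25.5% = $67,649.15.
Line 2 (3437.79, Ravoria, 1,027 units, $146,840.46):
Base rate for 3437.79 is 7.5% + $0.85/unit.
The additional-duty order on 3437.79 targets Drenador, not Ravoria; it does not apply.
Duty = $146,840.46 × 7.5% + 1,027 × $0.85 = $11,885.98.
Total = $67,649.15 + $11,885.98 = $79,535.13.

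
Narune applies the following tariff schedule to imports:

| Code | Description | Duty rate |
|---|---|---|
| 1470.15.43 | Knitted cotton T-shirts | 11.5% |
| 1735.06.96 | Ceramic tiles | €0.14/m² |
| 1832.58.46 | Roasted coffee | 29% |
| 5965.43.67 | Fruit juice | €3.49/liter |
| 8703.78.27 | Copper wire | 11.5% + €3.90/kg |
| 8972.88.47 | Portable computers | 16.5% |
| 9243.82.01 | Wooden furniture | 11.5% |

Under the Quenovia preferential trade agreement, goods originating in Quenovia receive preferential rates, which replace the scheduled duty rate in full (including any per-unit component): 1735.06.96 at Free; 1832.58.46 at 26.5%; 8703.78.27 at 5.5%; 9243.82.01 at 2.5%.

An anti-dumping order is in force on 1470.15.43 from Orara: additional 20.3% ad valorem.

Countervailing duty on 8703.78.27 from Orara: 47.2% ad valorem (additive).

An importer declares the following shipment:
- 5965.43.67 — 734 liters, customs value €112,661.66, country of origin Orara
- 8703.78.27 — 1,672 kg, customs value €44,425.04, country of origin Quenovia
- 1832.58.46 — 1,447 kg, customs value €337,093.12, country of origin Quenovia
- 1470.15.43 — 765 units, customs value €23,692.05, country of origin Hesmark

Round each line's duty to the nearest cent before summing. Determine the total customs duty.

Line 1 (5965.43.67, Orara, 734 liters, €112,661.66):
Base rate for 5965.43.67 is €3.49/liter.
Duty = 734 × €3.49 = €2,561.66.
Line 2 (8703.78.27, Quenovia, 1,672 kg, €44,425.04):
Base rate for 8703.78.27 is 11.5% + €3.90/kg.
Origin Quenovia qualifies under the Narune–Quenovia agreement and 8703.78.27 is covered: preferential rate 5.5% applies instead.
The additional-duty order on 8703.78.27 targets Orara, not Quenovia; it does not apply.
Duty = €44,425.04 × 5.5% = €2,443.38.
Line 3 (1832.58.46, Quenovia, 1,447 kg, €337,093.12):
Base rate for 1832.58.46 is 29%.
Origin Quenovia qualifies under the Narune–Quenovia agreement and 1832.58.46 is covered: preferential rate 26.5% applies instead.
Duty = €337,093.12 × 26.5% = €89,329.68.
Line 4 (1470.15.43, Hesmark, 765 units, €23,692.05):
Base rate for 1470.15.43 is 11.5%.
The additional-duty order on 1470.15.43 targets Orara, not Hesmark; it does not apply.
Duty = €23,692.05 × 11.5% = €2,724.59.
Total = €2,561.66 + €2,443.38 + €89,329.68 + €2,724.59 = €97,059.31.

€97,059.31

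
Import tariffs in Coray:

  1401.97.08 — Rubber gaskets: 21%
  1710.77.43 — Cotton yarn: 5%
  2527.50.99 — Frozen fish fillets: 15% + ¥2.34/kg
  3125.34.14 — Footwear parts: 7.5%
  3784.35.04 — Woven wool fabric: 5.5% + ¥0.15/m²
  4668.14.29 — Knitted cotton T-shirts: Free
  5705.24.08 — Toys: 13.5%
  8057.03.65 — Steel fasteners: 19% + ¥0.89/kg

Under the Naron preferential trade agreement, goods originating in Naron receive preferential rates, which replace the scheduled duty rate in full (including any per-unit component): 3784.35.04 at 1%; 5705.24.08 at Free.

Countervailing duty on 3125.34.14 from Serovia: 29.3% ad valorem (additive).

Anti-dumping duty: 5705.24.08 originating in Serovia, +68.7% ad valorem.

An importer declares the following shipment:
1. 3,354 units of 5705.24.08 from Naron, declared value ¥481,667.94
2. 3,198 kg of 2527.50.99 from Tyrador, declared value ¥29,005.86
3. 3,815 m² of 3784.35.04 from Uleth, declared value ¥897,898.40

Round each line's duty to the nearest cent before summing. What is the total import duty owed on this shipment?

¥61,790.86

Line 1 (5705.24.08, Naron, 3,354 units, ¥481,667.94):
Base rate for 5705.24.08 is 13.5%.
Origin Naron qualifies under the Coray–Naron agreement and 5705.24.08 is covered: preferential rate Free applies instead.
The additional-duty order on 5705.24.08 targets Serovia, not Naron; it does not apply.
Duty = ¥481,667.94 × 0% = ¥0.00.
Line 2 (2527.50.99, Tyrador, 3,198 kg, ¥29,005.86):
Base rate for 2527.50.99 is 15% + ¥2.34/kg.
Duty = ¥29,005.86 × 15% + 3,198 × ¥2.34 = ¥11,834.20.
Line 3 (3784.35.04, Uleth, 3,815 m², ¥897,898.40):
Base rate for 3784.35.04 is 5.5% + ¥0.15/m².
3784.35.04 has an FTA preferential rate, but origin Uleth is not Naron; base rate stands.
Duty = ¥897,898.40 × 5.5% + 3,815 × ¥0.15 = ¥49,956.66.
Total = ¥0.00 + ¥11,834.20 + ¥49,956.66 = ¥61,790.86.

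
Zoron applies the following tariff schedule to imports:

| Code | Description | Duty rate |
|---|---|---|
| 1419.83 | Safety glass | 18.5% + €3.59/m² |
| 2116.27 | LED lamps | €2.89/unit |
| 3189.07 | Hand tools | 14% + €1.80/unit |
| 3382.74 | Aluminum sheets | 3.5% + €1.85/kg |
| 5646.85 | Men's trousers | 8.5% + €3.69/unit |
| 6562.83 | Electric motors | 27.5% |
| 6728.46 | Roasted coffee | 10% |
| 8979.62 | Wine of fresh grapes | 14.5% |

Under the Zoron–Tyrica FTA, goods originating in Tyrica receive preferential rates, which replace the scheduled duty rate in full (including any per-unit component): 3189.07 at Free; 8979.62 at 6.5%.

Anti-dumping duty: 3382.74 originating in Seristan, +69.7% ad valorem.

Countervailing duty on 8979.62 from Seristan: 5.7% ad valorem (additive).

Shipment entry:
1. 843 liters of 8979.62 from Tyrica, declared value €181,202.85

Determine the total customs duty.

Line 1 (8979.62, Tyrica, 843 liters, €181,202.85):
Base rate for 8979.62 is 14.5%.
Origin Tyrica qualifies under the Zoron–Tyrica agreement and 8979.62 is covered: preferential rate 6.5% applies instead.
The additional-duty order on 8979.62 targets Seristan, not Tyrica; it does not apply.
Duty = €181,202.85 × 6.5% = €11,778.19.

€11,778.19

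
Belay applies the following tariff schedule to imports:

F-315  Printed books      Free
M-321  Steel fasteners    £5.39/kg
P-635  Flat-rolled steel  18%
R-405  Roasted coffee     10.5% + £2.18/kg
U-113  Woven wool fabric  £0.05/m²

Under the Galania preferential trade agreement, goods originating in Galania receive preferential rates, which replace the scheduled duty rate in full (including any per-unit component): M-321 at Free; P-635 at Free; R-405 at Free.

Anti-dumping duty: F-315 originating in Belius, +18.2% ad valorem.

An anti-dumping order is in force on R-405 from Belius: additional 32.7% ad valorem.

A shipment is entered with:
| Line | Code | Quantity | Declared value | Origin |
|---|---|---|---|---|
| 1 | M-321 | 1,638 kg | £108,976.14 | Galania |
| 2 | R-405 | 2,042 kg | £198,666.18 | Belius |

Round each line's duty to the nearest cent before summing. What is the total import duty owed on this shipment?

Line 1 (M-321, Galania, 1,638 kg, £108,976.14):
Base rate for M-321 is £5.39/kg.
Origin Galania qualifies under the Belay–Galania agreement and M-321 is covered: preferential rate Free applies instead.
Duty = £108,976.14 × 0% = £0.00.
Line 2 (R-405, Belius, 2,042 kg, £198,666.18):
Base rate for R-405 is 10.5% + £2.18/kg.
R-405 has an FTA preferential rate, but origin Belius is not Galania; base rate stands.
Additional duty on R-405 from Belius: +32.7%. Applied ad valorem rate: 10.5% + 32.7% = 43.2%.
Duty = £198,666.18 × 43.2% + 2,042 × £2.18 = £90,275.35.
Total = £0.00 + £90,275.35 = £90,275.35.

£90,275.35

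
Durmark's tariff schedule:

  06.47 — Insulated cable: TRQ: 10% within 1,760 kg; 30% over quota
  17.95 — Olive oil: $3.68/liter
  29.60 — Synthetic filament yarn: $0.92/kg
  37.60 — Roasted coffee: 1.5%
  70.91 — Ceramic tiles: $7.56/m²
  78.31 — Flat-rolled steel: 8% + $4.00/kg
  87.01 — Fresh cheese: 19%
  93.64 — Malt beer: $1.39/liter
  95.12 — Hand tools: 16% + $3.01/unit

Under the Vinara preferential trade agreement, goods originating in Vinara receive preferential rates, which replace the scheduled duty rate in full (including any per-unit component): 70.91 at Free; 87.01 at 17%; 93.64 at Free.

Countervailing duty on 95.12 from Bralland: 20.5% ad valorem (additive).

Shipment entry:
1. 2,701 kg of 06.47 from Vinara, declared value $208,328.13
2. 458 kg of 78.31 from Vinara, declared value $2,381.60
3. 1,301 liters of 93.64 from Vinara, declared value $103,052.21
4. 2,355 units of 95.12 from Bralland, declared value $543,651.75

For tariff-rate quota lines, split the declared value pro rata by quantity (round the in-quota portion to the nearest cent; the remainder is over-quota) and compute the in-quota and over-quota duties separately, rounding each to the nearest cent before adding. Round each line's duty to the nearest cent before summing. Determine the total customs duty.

$242,892.65

Line 1 (06.47, Vinara, 2,701 kg, $208,328.13):
Code 06.47 is under a tariff-rate quota (threshold 1,760 kg). In-quota: 1,760 kg at 10%; over-quota: 941 kg at 30%.
Pro-rata value split: in-quota = $208,328.13 × 1,760/2,701 = $135,748.80; over-quota = $208,328.13 − $135,748.80 = $72,579.33.
In-quota duty = $135,748.80 × 10% = $13,574.88. Over-quota duty = $72,579.33 × 30% = $21,773.80.
Line duty = $13,574.88 + $21,773.80 = $35,348.68.
Line 2 (78.31, Vinara, 458 kg, $2,381.60):
Base rate for 78.31 is 8% + $4.00/kg.
Origin Vinara is the FTA partner but 78.31 is not on the preference list; base rate stands.
Duty = $2,381.60 × 8% + 458 × $4.00 = $2,022.53.
Line 3 (93.64, Vinara, 1,301 liters, $103,052.21):
Base rate for 93.64 is $1.39/liter.
Origin Vinara qualifies under the Durmark–Vinara agreement and 93.64 is covered: preferential rate Free applies instead.
Duty = $103,052.21 × 0% = $0.00.
Line 4 (95.12, Bralland, 2,355 units, $543,651.75):
Base rate for 95.12 is 16% + $3.01/unit.
Additional duty on 95.12 from Bralland: +20.5%. Applied ad valorem rate: 16% + 20.5% = 36.5%.
Duty = $543,651.75 × 36.5% + 2,355 × $3.01 = $205,521.44.
Total = $35,348.68 + $2,022.53 + $0.00 + $205,521.44 = $242,892.65.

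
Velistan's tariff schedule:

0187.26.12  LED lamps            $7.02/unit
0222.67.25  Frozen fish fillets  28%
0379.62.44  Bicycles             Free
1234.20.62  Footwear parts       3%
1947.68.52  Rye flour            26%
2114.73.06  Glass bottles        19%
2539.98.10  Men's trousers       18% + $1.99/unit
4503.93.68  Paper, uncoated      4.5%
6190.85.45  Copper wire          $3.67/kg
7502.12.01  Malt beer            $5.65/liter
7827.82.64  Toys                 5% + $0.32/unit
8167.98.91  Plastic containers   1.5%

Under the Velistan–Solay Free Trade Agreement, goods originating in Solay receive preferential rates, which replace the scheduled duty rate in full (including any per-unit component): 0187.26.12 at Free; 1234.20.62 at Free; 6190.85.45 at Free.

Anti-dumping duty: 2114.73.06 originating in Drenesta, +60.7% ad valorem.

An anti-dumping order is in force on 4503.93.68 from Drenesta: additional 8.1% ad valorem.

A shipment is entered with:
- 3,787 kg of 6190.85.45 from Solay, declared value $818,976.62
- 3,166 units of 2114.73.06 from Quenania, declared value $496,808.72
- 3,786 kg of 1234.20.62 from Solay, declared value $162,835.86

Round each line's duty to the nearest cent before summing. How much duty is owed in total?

Line 1 (6190.85.45, Solay, 3,787 kg, $818,976.62):
Base rate for 6190.85.45 is $3.67/kg.
Origin Solay qualifies under the Velistan–Solay agreement and 6190.85.45 is covered: preferential rate Free applies instead.
Duty = $818,976.62 × 0% = $0.00.
Line 2 (2114.73.06, Quenania, 3,166 units, $496,808.72):
Base rate for 2114.73.06 is 19%.
The additional-duty order on 2114.73.06 targets Drenesta, not Quenania; it does not apply.
Duty = $496,808.72 × 19% = $94,393.66.
Line 3 (1234.20.62, Solay, 3,786 kg, $162,835.86):
Base rate for 1234.20.62 is 3%.
Origin Solay qualifies under the Velistan–Solay agreement and 1234.20.62 is covered: preferential rate Free applies instead.
Duty = $162,835.86 × 0% = $0.00.
Total = $0.00 + $94,393.66 + $0.00 = $94,393.66.

$94,393.66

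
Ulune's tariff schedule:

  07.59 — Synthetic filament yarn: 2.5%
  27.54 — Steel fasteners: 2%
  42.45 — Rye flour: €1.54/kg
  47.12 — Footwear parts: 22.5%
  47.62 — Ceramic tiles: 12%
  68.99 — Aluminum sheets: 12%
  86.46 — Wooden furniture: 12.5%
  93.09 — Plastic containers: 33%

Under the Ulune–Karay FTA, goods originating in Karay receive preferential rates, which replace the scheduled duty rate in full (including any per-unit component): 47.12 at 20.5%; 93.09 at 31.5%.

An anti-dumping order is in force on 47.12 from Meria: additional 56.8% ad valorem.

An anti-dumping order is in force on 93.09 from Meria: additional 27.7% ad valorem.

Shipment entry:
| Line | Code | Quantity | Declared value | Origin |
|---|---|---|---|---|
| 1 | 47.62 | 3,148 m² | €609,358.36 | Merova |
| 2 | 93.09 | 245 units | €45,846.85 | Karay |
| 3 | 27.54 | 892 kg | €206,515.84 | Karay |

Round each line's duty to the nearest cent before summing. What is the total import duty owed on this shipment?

€91,695.08

Line 1 (47.62, Merova, 3,148 m², €609,358.36):
Base rate for 47.62 is 12%.
Duty = €609,358.36 × 12% = €73,123.00.
Line 2 (93.09, Karay, 245 units, €45,846.85):
Base rate for 93.09 is 33%.
Origin Karay qualifies under the Ulune–Karay agreement and 93.09 is covered: preferential rate 31.5% applies instead.
The additional-duty order on 93.09 targets Meria, not Karay; it does not apply.
Duty = €45,846.85 × 31.5% = €14,441.76.
Line 3 (27.54, Karay, 892 kg, €206,515.84):
Base rate for 27.54 is 2%.
Origin Karay is the FTA partner but 27.54 is not on the preference list; base rate stands.
Duty = €206,515.84 × 2% = €4,130.32.
Total = €73,123.00 + €14,441.76 + €4,130.32 = €91,695.08.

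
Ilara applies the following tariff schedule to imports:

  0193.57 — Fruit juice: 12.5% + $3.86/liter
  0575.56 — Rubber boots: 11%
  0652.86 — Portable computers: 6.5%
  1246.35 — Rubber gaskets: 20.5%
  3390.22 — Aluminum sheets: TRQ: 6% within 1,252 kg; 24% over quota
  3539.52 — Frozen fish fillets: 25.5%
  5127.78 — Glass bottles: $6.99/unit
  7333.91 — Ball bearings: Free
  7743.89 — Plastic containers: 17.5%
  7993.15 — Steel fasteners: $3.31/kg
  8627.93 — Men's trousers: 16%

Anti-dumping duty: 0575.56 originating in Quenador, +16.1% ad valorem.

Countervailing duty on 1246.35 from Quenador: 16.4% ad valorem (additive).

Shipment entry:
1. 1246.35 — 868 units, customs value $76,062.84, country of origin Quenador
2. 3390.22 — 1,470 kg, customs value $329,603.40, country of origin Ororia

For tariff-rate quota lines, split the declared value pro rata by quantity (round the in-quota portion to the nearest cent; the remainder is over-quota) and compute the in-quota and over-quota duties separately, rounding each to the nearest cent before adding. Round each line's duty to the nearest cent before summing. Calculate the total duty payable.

$56,641.79

Line 1 (1246.35, Quenador, 868 units, $76,062.84):
Base rate for 1246.35 is 20.5%.
Additional duty on 1246.35 from Quenador: +16.4%. Applied ad valorem rate: 20.5% + 16.4% = 36.9%.
Duty = $76,062.84 × 36.9% = $28,067.19.
Line 2 (3390.22, Ororia, 1,470 kg, $329,603.40):
Code 3390.22 is under a tariff-rate quota (threshold 1,252 kg). In-quota: 1,252 kg at 6%; over-quota: 218 kg at 24%.
Pro-rata value split: in-quota = $329,603.40 × 1,252/1,470 = $280,723.44; over-quota = $329,603.40 − $280,723.44 = $48,879.96.
In-quota duty = $280,723.44 × 6% = $16,843.41. Over-quota duty = $48,879.96 × 24% = $11,731.19.
Line duty = $16,843.41 + $11,731.19 = $28,574.60.
Total = $28,067.19 + $28,574.60 = $56,641.79.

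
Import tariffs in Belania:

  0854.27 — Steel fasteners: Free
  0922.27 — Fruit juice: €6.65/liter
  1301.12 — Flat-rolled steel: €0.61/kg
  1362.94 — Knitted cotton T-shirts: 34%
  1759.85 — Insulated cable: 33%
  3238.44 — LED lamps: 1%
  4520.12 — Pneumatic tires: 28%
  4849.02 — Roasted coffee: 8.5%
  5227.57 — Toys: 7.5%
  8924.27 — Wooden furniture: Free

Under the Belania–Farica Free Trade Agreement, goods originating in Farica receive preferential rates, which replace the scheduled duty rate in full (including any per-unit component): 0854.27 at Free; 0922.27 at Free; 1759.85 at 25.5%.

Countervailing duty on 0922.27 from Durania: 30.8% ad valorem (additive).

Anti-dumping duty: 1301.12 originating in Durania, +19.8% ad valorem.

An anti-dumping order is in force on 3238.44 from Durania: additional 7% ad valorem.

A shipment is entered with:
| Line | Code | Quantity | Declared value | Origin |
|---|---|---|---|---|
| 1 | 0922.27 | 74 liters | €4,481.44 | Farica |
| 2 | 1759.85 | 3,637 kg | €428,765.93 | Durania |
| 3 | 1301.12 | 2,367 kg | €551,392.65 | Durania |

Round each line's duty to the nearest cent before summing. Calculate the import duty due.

Line 1 (0922.27, Farica, 74 liters, €4,481.44):
Base rate for 0922.27 is €6.65/liter.
Origin Farica qualifies under the Belania–Farica agreement and 0922.27 is covered: preferential rate Free applies instead.
The additional-duty order on 0922.27 targets Durania, not Farica; it does not apply.
Duty = €4,481.44 × 0% = €0.00.
Line 2 (1759.85, Durania, 3,637 kg, €428,765.93):
Base rate for 1759.85 is 33%.
1759.85 has an FTA preferential rate, but origin Durania is not Farica; base rate stands.
Duty = €428,765.93 × 33% = €141,492.76.
Line 3 (1301.12, Durania, 2,367 kg, €551,392.65):
Base rate for 1301.12 is €0.61/kg.
Additional duty on 1301.12 from Durania: +19.8% ad valorem. Applied ad valorem rate = 19.8%.
Duty = €551,392.65 × 19.8% + 2,367 × €0.61 = €110,619.61.
Total = €0.00 + €141,492.76 + €110,619.61 = €252,112.37.

€252,112.37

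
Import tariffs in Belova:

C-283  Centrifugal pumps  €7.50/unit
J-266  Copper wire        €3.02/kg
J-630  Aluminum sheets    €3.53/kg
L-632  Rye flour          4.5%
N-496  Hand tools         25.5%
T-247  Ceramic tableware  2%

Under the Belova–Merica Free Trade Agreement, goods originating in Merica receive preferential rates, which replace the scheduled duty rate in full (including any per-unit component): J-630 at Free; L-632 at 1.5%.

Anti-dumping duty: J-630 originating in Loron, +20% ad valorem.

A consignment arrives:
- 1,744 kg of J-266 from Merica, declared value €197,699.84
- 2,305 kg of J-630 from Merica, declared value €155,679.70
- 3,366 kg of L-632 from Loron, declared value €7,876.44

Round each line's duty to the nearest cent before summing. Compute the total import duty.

€5,621.32

Line 1 (J-266, Merica, 1,744 kg, €197,699.84):
Base rate for J-266 is €3.02/kg.
Origin Merica is the FTA partner but J-266 is not on the preference list; base rate stands.
Duty = 1,744 × €3.02 = €5,266.88.
Line 2 (J-630, Merica, 2,305 kg, €155,679.70):
Base rate for J-630 is €3.53/kg.
Origin Merica qualifies under the Belova–Merica agreement and J-630 is covered: preferential rate Free applies instead.
The additional-duty order on J-630 targets Loron, not Merica; it does not apply.
Duty = €155,679.70 × 0% = €0.00.
Line 3 (L-632, Loron, 3,366 kg, €7,876.44):
Base rate for L-632 is 4.5%.
L-632 has an FTA preferential rate, but origin Loron is not Merica; base rate stands.
Duty = €7,876.44 × 4.5% = €354.44.
Total = €5,266.88 + €0.00 + €354.44 = €5,621.32.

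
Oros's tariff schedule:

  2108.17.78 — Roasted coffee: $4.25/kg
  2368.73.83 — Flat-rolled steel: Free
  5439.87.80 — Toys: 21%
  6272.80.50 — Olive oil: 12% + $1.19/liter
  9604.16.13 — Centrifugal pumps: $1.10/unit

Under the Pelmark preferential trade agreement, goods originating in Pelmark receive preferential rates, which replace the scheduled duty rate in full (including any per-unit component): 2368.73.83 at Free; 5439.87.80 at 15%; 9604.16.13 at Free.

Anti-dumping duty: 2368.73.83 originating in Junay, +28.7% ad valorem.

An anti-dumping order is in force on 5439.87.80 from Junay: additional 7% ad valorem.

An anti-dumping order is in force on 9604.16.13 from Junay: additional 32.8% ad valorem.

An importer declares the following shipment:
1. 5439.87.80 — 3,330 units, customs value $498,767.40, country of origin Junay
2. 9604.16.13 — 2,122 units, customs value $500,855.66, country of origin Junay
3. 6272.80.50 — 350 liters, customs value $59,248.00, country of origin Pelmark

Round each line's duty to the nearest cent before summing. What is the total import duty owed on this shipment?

$313,795.99

Line 1 (5439.87.80, Junay, 3,330 units, $498,767.40):
Base rate for 5439.87.80 is 21%.
5439.87.80 has an FTA preferential rate, but origin Junay is not Pelmark; base rate stands.
Additional duty on 5439.87.80 from Junay: +7%. Applied ad valorem rate: 21% + 7% = 28%.
Duty = $498,767.40 × 28% = $139,654.87.
Line 2 (9604.16.13, Junay, 2,122 units, $500,855.66):
Base rate for 9604.16.13 is $1.10/unit.
9604.16.13 has an FTA preferential rate, but origin Junay is not Pelmark; base rate stands.
Additional duty on 9604.16.13 from Junay: +32.8% ad valorem. Applied ad valorem rate = 32.8%.
Duty = $500,855.66 × 32.8% + 2,122 × $1.10 = $166,614.86.
Line 3 (6272.80.50, Pelmark, 350 liters, $59,248.00):
Base rate for 6272.80.50 is 12% + $1.19/liter.
Origin Pelmark is the FTA partner but 6272.80.50 is not on the preference list; base rate stands.
Duty = $59,248.00 × 12% + 350 × $1.19 = $7,526.26.
Total = $139,654.87 + $166,614.86 + $7,526.26 = $313,795.99.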